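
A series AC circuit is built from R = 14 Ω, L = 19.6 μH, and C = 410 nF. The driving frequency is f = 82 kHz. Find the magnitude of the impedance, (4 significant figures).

ω = 2πf = 515200 rad/s
X_L = ωL = 10.10 Ω
X_C = 1/(ωC) = 4.734 Ω
Net reactance X = X_L − X_C = 5.364 Ω
Z = 14.00 + j5.364 Ω
|Z| = √(14.00² + 5.364²) = 14.99 Ω

14.99 Ω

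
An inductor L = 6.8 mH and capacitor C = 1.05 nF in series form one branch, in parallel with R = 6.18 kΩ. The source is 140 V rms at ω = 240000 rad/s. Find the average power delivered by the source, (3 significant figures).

3.17 W

X_L = ωL = 1630 Ω
X_C = 1/(ωC) = 3970 Ω
Branch 1: Z₁ = R = 6180 Ω
Branch 2 (series LC): Z₂ = j(X_L − X_C) = −j2340 Ω
Parallel: Z = Z₁Z₂/(Z₁+Z₂), |Z| = 2190 Ω, ∠Z = -69.3°
I = V/|Z| = 64.1 mA
P = VI cos φ = 140 × 0.0641 × cos(-69.3°) = 3.17 W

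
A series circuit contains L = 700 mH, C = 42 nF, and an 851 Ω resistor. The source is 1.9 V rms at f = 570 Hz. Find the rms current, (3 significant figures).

ω = 2πf = 3581 rad/s
X_L = ωL = 2510 Ω
X_C = 1/(ωC) = 6650 Ω
Net reactance X = X_L − X_C = -4140 Ω
Z = 851 − j4140 Ω
|Z| = √(851² + 4140²) = 4230 Ω
I = V/|Z| = 1.9/4230 = 449 μA

449 μA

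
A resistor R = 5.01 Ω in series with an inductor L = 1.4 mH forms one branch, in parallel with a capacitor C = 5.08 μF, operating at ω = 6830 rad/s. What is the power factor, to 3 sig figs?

0.672

X_L = ωL = 9.56 Ω
X_C = 1/(ωC) = 28.8 Ω
Branch 1 (R+jX_L): Z₁ = 5.01 + j9.56 Ω, |Z₁| = 10.8 Ω
Branch 2 (−jX_C): Z₂ = −j28.8 Ω
Parallel: Z = Z₁Z₂/(Z₁+Z₂), |Z| = 15.6 Ω, ∠Z = 47.8°
cos φ = cos(47.8°) = 0.672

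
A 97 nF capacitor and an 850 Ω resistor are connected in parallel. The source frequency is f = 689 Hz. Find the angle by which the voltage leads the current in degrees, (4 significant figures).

ω = 2πf = 4329 rad/s
X_C = 1/(ωC) = 2381 Ω
Parallel: admittances add. Y = 1/R + jωC
Y = (0.001176 + j0.0004199) S
|Y| = 0.001249 S → |Z| = 1/|Y| = 800.5 Ω, ∠Z = −∠Y = -19.64°

-19.64°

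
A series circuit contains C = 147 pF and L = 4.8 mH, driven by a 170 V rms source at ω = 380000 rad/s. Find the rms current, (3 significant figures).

X_L = ωL = 1820 Ω
X_C = 1/(ωC) = 17900 Ω
Net reactance X = X_L − X_C = -16100 Ω
Z = − j16100 Ω
|Z| = √(0² + 16100²) = 16100 Ω
I = V/|Z| = 170/16100 = 10.6 mA

10.6 mA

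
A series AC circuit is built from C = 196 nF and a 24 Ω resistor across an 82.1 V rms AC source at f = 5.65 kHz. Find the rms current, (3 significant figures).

ω = 2πf = 35500 rad/s
X_C = 1/(ωC) = 144 Ω
Z = 24.0 − j144 Ω
|Z| = √(24.0² + 144²) = 146 Ω
I = V/|Z| = 82.1/146 = 563 mA

563 mA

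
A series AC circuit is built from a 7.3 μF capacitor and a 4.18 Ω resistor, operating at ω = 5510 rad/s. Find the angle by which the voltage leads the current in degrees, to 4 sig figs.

X_C = 1/(ωC) = 24.86 Ω
Z = 4.180 − j24.86 Ω
|Z| = √(4.180² + 24.86²) = 25.21 Ω
∠Z = arctan(-24.86/4.180) = -80.46°

-80.46°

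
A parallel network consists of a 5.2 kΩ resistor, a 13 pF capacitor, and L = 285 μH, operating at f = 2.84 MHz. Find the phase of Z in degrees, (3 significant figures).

-10.4°

ω = 2πf = 1.784e+07 rad/s
X_L = ωL = 5090 Ω
X_C = 1/(ωC) = 4310 Ω
Parallel: admittances add. Y = 1/R + 1/(jωL) + jωC
Y = (0.000192 + j3.53e-05) S
|Y| = 0.000196 S → |Z| = 1/|Y| = 5110 Ω, ∠Z = −∠Y = -10.4°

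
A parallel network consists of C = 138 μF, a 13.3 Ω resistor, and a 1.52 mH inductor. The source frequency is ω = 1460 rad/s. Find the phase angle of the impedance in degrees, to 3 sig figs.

X_L = ωL = 2.22 Ω
X_C = 1/(ωC) = 4.96 Ω
Parallel: admittances add. Y = 1/R + 1/(jωL) + jωC
Y = (0.0752 − j0.249) S
|Y| = 0.260 S → |Z| = 1/|Y| = 3.84 Ω, ∠Z = −∠Y = 73.2°

73.2°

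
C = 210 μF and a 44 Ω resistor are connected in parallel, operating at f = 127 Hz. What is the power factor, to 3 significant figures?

ω = 2πf = 798.0 rad/s
X_C = 1/(ωC) = 5.97 Ω
Parallel: admittances add. Y = 1/R + jωC
Y = (0.0227 + j0.168) S
|Y| = 0.169 S → |Z| = 1/|Y| = 5.91 Ω, ∠Z = −∠Y = -82.3°
cos φ = cos(-82.3°) = 0.134

0.134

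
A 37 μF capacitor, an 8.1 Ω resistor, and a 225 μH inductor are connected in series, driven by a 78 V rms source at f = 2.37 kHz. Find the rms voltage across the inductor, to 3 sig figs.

31.7 V

ω = 2πf = 14890 rad/s
X_L = ωL = 3.35 Ω
X_C = 1/(ωC) = 1.81 Ω
Net reactance X = X_L − X_C = 1.54 Ω
Z = 8.10 + j1.54 Ω
|Z| = √(8.10² + 1.54²) = 8.24 Ω
I = V/|Z| = 9.46 A
V_L = I·|Z_L| = 9.46 × 3.35 = 31.7 V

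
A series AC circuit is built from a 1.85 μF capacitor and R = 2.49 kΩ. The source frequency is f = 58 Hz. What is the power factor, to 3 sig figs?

0.859

ω = 2πf = 364.4 rad/s
X_C = 1/(ωC) = 1480 Ω
Z = 2490 − j1480 Ω
|Z| = √(2490² + 1480²) = 2900 Ω
∠Z = arctan(-1480/2490) = -30.8°
cos φ = cos(-30.8°) = 0.859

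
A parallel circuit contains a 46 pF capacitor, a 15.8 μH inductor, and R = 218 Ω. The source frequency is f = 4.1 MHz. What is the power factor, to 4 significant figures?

0.9636

ω = 2πf = 2.576e+07 rad/s
X_L = ωL = 407.0 Ω
X_C = 1/(ωC) = 843.9 Ω
Parallel: admittances add. Y = 1/R + 1/(jωL) + jωC
Y = (0.004587 − j0.001272) S
|Y| = 0.004760 S → |Z| = 1/|Y| = 210.1 Ω, ∠Z = −∠Y = 15.50°
cos φ = cos(15.50°) = 0.9636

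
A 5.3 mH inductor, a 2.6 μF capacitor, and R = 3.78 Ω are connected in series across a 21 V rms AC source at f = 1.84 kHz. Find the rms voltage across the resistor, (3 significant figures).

2.81 V

ω = 2πf = 11560 rad/s
X_L = ωL = 61.3 Ω
X_C = 1/(ωC) = 33.3 Ω
Net reactance X = X_L − X_C = 28.0 Ω
Z = 3.78 + j28.0 Ω
|Z| = √(3.78² + 28.0²) = 28.3 Ω
I = V/|Z| = 743 mA
V_R = I·|Z_R| = 0.743 × 3.78 = 2.81 V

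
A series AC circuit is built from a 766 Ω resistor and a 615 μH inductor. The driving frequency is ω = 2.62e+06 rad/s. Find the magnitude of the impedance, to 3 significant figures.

1780 Ω

X_L = ωL = 1610 Ω
Z = 766 + j1610 Ω
|Z| = √(766² + 1610²) = 1780 Ω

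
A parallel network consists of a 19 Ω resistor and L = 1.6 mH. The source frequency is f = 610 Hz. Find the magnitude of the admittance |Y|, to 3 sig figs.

171 mS

ω = 2πf = 3833 rad/s
X_L = ωL = 6.13 Ω
Parallel: admittances add. Y = 1/R + 1/(jωL)
Y = (0.0526 − j0.163) S
|Y| = 0.171 S → |Z| = 1/|Y| = 5.84 Ω, ∠Z = −∠Y = 72.1°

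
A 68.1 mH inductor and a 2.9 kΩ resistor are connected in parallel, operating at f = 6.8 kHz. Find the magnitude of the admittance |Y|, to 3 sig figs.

487 μS

ω = 2πf = 42730 rad/s
X_L = ωL = 2910 Ω
Parallel: admittances add. Y = 1/R + 1/(jωL)
Y = (0.000345 − j0.000344) S
|Y| = 0.000487 S → |Z| = 1/|Y| = 2050 Ω, ∠Z = −∠Y = 44.9°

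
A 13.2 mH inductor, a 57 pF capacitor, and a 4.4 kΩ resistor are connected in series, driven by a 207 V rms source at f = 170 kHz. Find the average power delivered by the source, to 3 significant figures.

ω = 2πf = 1.068e+06 rad/s
X_L = ωL = 14100 Ω
X_C = 1/(ωC) = 16400 Ω
Net reactance X = X_L − X_C = -2330 Ω
Z = 4400 − j2330 Ω
|Z| = √(4400² + 2330²) = 4980 Ω
∠Z = arctan(-2330/4400) = -27.9°
I = V/|Z| = 41.6 mA
P = VI cos φ = 207 × 0.0416 × cos(-27.9°) = 7.61 W

7.61 W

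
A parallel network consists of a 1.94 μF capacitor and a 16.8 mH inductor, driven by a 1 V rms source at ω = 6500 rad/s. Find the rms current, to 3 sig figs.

3.45 mA

X_L = ωL = 109 Ω
X_C = 1/(ωC) = 79.3 Ω
Parallel: admittances add. Y = 1/(jωL) + jωC
Y = (0 + j0.00345) S
|Y| = 0.00345 S → |Z| = 1/|Y| = 290 Ω, ∠Z = −∠Y = -90.0°
I = V/|Z| = 1/290 = 3.45 mA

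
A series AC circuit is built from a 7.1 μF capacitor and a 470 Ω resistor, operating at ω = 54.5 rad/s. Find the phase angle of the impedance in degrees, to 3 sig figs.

X_C = 1/(ωC) = 2580 Ω
Z = 470 − j2580 Ω
|Z| = √(470² + 2580²) = 2630 Ω
∠Z = arctan(-2580/470) = -79.7°

-79.7°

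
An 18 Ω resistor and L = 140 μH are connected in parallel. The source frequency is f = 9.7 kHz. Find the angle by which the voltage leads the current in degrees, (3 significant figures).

ω = 2πf = 60950 rad/s
X_L = ωL = 8.53 Ω
Parallel: admittances add. Y = 1/R + 1/(jωL)
Y = (0.0556 − j0.117) S
|Y| = 0.130 S → |Z| = 1/|Y| = 7.71 Ω, ∠Z = −∠Y = 64.6°

64.6°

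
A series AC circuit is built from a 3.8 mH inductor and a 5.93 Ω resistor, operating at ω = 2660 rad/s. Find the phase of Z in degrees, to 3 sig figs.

X_L = ωL = 10.1 Ω
Z = 5.93 + j10.1 Ω
|Z| = √(5.93² + 10.1²) = 11.7 Ω
∠Z = arctan(10.1/5.93) = 59.6°

59.6°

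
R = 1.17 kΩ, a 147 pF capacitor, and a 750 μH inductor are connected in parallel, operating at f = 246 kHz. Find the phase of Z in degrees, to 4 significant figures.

ω = 2πf = 1.546e+06 rad/s
X_L = ωL = 1159 Ω
X_C = 1/(ωC) = 4401 Ω
Parallel: admittances add. Y = 1/R + 1/(jωL) + jωC
Y = (0.0008547 − j0.0006354) S
|Y| = 0.001065 S → |Z| = 1/|Y| = 938.9 Ω, ∠Z = −∠Y = 36.63°

36.63°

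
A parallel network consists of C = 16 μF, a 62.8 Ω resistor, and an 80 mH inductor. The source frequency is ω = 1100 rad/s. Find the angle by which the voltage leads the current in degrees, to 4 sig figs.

X_L = ωL = 88.00 Ω
X_C = 1/(ωC) = 56.82 Ω
Parallel: admittances add. Y = 1/R + 1/(jωL) + jωC
Y = (0.01592 + j0.006236) S
|Y| = 0.01710 S → |Z| = 1/|Y| = 58.48 Ω, ∠Z = −∠Y = -21.39°

-21.39°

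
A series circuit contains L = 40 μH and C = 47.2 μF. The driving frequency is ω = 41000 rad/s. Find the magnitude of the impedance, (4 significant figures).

1.123 Ω

X_L = ωL = 1.640 Ω
X_C = 1/(ωC) = 0.5167 Ω
Net reactance X = X_L − X_C = 1.123 Ω
Z = j1.123 Ω
|Z| = √(0² + 1.123²) = 1.123 Ω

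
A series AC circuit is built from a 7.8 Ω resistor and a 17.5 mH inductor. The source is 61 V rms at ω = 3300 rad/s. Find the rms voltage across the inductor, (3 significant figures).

X_L = ωL = 57.8 Ω
Z = 7.80 + j57.8 Ω
|Z| = √(7.80² + 57.8²) = 58.3 Ω
I = V/|Z| = 1.05 A
V_L = I·|Z_L| = 1.05 × 57.8 = 60.5 V

60.5 V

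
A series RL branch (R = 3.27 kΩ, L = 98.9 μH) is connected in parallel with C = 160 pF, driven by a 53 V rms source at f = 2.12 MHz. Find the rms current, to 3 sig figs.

ω = 2πf = 1.332e+07 rad/s
X_L = ωL = 1320 Ω
X_C = 1/(ωC) = 469 Ω
Branch 1 (R+jX_L): Z₁ = 3270 + j1320 Ω, |Z₁| = 3530 Ω
Branch 2 (−jX_C): Z₂ = −j469 Ω
Parallel: Z = Z₁Z₂/(Z₁+Z₂), |Z| = 490 Ω, ∠Z = -82.6°
I = V/|Z| = 53/490 = 108 mA

108 mA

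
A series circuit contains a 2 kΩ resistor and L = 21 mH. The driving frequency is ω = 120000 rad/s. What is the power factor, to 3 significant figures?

X_L = ωL = 2520 Ω
Z = 2000 + j2520 Ω
|Z| = √(2000² + 2520²) = 3220 Ω
∠Z = arctan(2520/2000) = 51.6°
cos φ = cos(51.6°) = 0.622

0.622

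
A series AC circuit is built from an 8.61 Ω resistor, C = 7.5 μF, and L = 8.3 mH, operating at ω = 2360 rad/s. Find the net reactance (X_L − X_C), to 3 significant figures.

X_L = ωL = 19.6 Ω
X_C = 1/(ωC) = 56.5 Ω
X = 19.6 − 56.5 = -36.9 Ω

-36.9 Ω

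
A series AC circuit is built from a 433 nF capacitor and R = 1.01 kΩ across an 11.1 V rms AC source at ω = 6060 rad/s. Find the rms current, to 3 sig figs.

X_C = 1/(ωC) = 381 Ω
Z = 1010 − j381 Ω
|Z| = √(1010² + 381²) = 1080 Ω
I = V/|Z| = 11.1/1080 = 10.3 mA

10.3 mA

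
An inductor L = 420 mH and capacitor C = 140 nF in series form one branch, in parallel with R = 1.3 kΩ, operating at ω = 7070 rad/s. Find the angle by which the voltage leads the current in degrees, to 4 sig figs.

33.57°

X_L = ωL = 2969 Ω
X_C = 1/(ωC) = 1010 Ω
Branch 1: Z₁ = R = 1300 Ω
Branch 2 (series LC): Z₂ = j(X_L − X_C) = j1959 Ω
Parallel: Z = Z₁Z₂/(Z₁+Z₂), |Z| = 1083 Ω, ∠Z = 33.57°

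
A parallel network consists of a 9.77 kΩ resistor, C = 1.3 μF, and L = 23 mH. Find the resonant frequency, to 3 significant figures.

ω₀ = 1/√(LC) = 1/√(0.023 × 1.3e-06) = 5783 rad/s
f₀ = ω₀/(2π) = 920 Hz

920 Hz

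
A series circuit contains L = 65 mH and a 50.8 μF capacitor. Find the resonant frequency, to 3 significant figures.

ω₀ = 1/√(LC) = 1/√(0.065 × 5.08e-05) = 550.3 rad/s
f₀ = ω₀/(2π) = 87.6 Hz

87.6 Hz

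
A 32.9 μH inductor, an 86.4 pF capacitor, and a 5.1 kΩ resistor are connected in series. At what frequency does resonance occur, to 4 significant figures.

2.985 MHz

ω₀ = 1/√(LC) = 1/√(3.29e-05 × 8.64e-11) = 1.876e+07 rad/s
f₀ = ω₀/(2π) = 2.985 MHz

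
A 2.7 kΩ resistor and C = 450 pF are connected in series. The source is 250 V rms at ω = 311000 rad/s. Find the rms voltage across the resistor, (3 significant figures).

X_C = 1/(ωC) = 7150 Ω
Z = 2700 − j7150 Ω
|Z| = √(2700² + 7150²) = 7640 Ω
I = V/|Z| = 32.7 mA
V_R = I·|Z_R| = 0.0327 × 2700 = 88.4 V

88.4 V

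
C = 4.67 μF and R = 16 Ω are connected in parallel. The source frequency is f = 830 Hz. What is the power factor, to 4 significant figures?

0.9318

ω = 2πf = 5215 rad/s
X_C = 1/(ωC) = 41.06 Ω
Parallel: admittances add. Y = 1/R + jωC
Y = (0.06250 + j0.02435) S
|Y| = 0.06708 S → |Z| = 1/|Y| = 14.91 Ω, ∠Z = −∠Y = -21.29°
cos φ = cos(-21.29°) = 0.9318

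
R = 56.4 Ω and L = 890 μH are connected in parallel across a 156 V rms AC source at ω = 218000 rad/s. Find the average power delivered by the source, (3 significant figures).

431 W

X_L = ωL = 194 Ω
Parallel: admittances add. Y = 1/R + 1/(jωL)
Y = (0.0177 − j0.00515) S
|Y| = 0.0185 S → |Z| = 1/|Y| = 54.2 Ω, ∠Z = −∠Y = 16.2°
I = V/|Z| = 2.88 A
P = VI cos φ = 156 × 2.88 × cos(16.2°) = 431 W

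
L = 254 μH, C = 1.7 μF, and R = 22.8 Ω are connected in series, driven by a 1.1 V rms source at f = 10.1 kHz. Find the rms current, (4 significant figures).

ω = 2πf = 63460 rad/s
X_L = ωL = 16.12 Ω
X_C = 1/(ωC) = 9.269 Ω
Net reactance X = X_L − X_C = 6.850 Ω
Z = 22.80 + j6.850 Ω
|Z| = √(22.80² + 6.850²) = 23.81 Ω
I = V/|Z| = 1.1/23.81 = 46.21 mA

46.21 mA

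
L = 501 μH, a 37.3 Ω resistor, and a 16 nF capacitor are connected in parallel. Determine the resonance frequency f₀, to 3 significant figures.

ω₀ = 1/√(LC) = 1/√(0.000501 × 1.6e-08) = 353200 rad/s
f₀ = ω₀/(2π) = 56.2 kHz

56.2 kHz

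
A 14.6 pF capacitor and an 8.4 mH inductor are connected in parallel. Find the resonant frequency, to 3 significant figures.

454 kHz

ω₀ = 1/√(LC) = 1/√(0.0084 × 1.46e-11) = 2.856e+06 rad/s
f₀ = ω₀/(2π) = 454 kHz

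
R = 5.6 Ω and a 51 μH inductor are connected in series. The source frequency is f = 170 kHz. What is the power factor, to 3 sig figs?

ω = 2πf = 1.068e+06 rad/s
X_L = ωL = 54.5 Ω
Z = 5.60 + j54.5 Ω
|Z| = √(5.60² + 54.5²) = 54.8 Ω
∠Z = arctan(54.5/5.60) = 84.1°
cos φ = cos(84.1°) = 0.102

0.102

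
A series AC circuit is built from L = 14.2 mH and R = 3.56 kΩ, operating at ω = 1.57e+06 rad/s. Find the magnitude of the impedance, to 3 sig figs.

X_L = ωL = 22300 Ω
Z = 3560 + j22300 Ω
|Z| = √(3560² + 22300²) = 22600 Ω

22600 Ω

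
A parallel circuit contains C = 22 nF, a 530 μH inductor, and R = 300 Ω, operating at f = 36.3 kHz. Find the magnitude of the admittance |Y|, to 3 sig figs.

4.66 mS

ω = 2πf = 228100 rad/s
X_L = ωL = 121 Ω
X_C = 1/(ωC) = 199 Ω
Parallel: admittances add. Y = 1/R + 1/(jωL) + jωC
Y = (0.00333 − j0.00325) S
|Y| = 0.00466 S → |Z| = 1/|Y| = 215 Ω, ∠Z = −∠Y = 44.3°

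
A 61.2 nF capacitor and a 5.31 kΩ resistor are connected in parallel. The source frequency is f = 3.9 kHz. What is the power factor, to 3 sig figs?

ω = 2πf = 24500 rad/s
X_C = 1/(ωC) = 667 Ω
Parallel: admittances add. Y = 1/R + jωC
Y = (0.000188 + j0.00150) S
|Y| = 0.00151 S → |Z| = 1/|Y| = 662 Ω, ∠Z = −∠Y = -82.8°
cos φ = cos(-82.8°) = 0.125

0.125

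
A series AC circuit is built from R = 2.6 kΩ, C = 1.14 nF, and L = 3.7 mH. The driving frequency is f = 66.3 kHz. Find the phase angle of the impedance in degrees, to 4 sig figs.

ω = 2πf = 416600 rad/s
X_L = ωL = 1541 Ω
X_C = 1/(ωC) = 2106 Ω
Net reactance X = X_L − X_C = -564.4 Ω
Z = 2600 − j564.4 Ω
|Z| = √(2600² + 564.4²) = 2661 Ω
∠Z = arctan(-564.4/2600) = -12.25°

-12.25°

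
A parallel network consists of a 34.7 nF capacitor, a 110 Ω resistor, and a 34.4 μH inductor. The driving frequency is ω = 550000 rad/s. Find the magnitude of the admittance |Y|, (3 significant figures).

35.0 mS

X_L = ωL = 18.9 Ω
X_C = 1/(ωC) = 52.4 Ω
Parallel: admittances add. Y = 1/R + 1/(jωL) + jωC
Y = (0.00909 − j0.0338) S
|Y| = 0.0350 S → |Z| = 1/|Y| = 28.6 Ω, ∠Z = −∠Y = 74.9°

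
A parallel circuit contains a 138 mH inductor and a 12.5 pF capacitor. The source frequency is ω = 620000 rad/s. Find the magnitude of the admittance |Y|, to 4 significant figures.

3.938 μS

X_L = ωL = 85560 Ω
X_C = 1/(ωC) = 129000 Ω
Parallel: admittances add. Y = 1/(jωL) + jωC
Y = (0 − j3.938e-06) S
|Y| = 3.938e-06 S → |Z| = 1/|Y| = 254000 Ω, ∠Z = −∠Y = 90.00°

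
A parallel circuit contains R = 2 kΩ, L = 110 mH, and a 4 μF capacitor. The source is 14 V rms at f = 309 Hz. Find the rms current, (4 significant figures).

43.73 mA

ω = 2πf = 1942 rad/s
X_L = ωL = 213.6 Ω
X_C = 1/(ωC) = 128.8 Ω
Parallel: admittances add. Y = 1/R + 1/(jωL) + jωC
Y = (0.0005000 + j0.003084) S
|Y| = 0.003124 S → |Z| = 1/|Y| = 320.1 Ω, ∠Z = −∠Y = -80.79°
I = V/|Z| = 14/320.1 = 43.73 mA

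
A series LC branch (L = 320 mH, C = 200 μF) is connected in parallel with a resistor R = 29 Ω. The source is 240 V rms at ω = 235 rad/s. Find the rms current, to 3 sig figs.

9.40 A

X_L = ωL = 75.2 Ω
X_C = 1/(ωC) = 21.3 Ω
Branch 1: Z₁ = R = 29.0 Ω
Branch 2 (series LC): Z₂ = j(X_L − X_C) = j53.9 Ω
Parallel: Z = Z₁Z₂/(Z₁+Z₂), |Z| = 25.5 Ω, ∠Z = 28.3°
I = V/|Z| = 240/25.5 = 9.40 A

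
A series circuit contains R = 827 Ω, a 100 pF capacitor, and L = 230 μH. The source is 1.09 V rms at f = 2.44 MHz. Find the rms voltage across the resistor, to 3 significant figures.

ω = 2πf = 1.533e+07 rad/s
X_L = ωL = 3530 Ω
X_C = 1/(ωC) = 652 Ω
Net reactance X = X_L − X_C = 2870 Ω
Z = 827 + j2870 Ω
|Z| = √(827² + 2870²) = 2990 Ω
I = V/|Z| = 364 μA
V_R = I·|Z_R| = 0.000364 × 827 = 0.301 V

0.301 V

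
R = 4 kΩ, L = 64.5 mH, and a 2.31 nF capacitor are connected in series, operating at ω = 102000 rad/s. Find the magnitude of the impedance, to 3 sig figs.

X_L = ωL = 6580 Ω
X_C = 1/(ωC) = 4240 Ω
Net reactance X = X_L − X_C = 2330 Ω
Z = 4000 + j2330 Ω
|Z| = √(4000² + 2330²) = 4630 Ω

4630 Ω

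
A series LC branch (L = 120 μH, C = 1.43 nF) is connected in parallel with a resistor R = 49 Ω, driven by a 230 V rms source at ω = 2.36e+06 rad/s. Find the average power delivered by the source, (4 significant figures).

1.080 kW

X_L = ωL = 283.2 Ω
X_C = 1/(ωC) = 296.3 Ω
Branch 1: Z₁ = R = 49.00 Ω
Branch 2 (series LC): Z₂ = j(X_L − X_C) = −j13.11 Ω
Parallel: Z = Z₁Z₂/(Z₁+Z₂), |Z| = 12.67 Ω, ∠Z = -75.02°
I = V/|Z| = 18.16 A
P = VI cos φ = 230 × 18.16 × cos(-75.02°) = 1.080 kW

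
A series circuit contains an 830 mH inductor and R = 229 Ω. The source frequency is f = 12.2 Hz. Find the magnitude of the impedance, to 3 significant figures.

238 Ω

ω = 2πf = 76.65 rad/s
X_L = ωL = 63.6 Ω
Z = 229 + j63.6 Ω
|Z| = √(229² + 63.6²) = 238 Ω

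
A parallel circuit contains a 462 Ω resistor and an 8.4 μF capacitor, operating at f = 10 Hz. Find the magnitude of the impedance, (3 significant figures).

ω = 2πf = 62.83 rad/s
X_C = 1/(ωC) = 1890 Ω
Parallel: admittances add. Y = 1/R + jωC
Y = (0.00216 + j0.000528) S
|Y| = 0.00223 S → |Z| = 1/|Y| = 449 Ω, ∠Z = −∠Y = -13.7°

449 Ω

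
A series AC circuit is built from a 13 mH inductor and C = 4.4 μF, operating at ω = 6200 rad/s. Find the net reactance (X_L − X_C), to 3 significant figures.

X_L = ωL = 80.6 Ω
X_C = 1/(ωC) = 36.7 Ω
X = 80.6 − 36.7 = 43.9 Ω

43.9 Ω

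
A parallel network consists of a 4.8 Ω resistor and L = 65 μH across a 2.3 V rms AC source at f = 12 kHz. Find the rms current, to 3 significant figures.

671 mA

ω = 2πf = 75400 rad/s
X_L = ωL = 4.90 Ω
Parallel: admittances add. Y = 1/R + 1/(jωL)
Y = (0.208 − j0.204) S
|Y| = 0.292 S → |Z| = 1/|Y| = 3.43 Ω, ∠Z = −∠Y = 44.4°
I = V/|Z| = 2.3/3.43 = 671 mA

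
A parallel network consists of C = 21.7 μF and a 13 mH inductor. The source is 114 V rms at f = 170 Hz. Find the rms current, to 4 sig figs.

5.567 A

ω = 2πf = 1068 rad/s
X_L = ωL = 13.89 Ω
X_C = 1/(ωC) = 43.14 Ω
Parallel: admittances add. Y = 1/(jωL) + jωC
Y = (0 − j0.04884) S
|Y| = 0.04884 S → |Z| = 1/|Y| = 20.48 Ω, ∠Z = −∠Y = 90.00°
I = V/|Z| = 114/20.48 = 5.567 A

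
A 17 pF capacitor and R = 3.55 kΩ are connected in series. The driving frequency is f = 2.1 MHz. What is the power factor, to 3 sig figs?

0.623

ω = 2πf = 1.319e+07 rad/s
X_C = 1/(ωC) = 4460 Ω
Z = 3550 − j4460 Ω
|Z| = √(3550² + 4460²) = 5700 Ω
∠Z = arctan(-4460/3550) = -51.5°
cos φ = cos(-51.5°) = 0.623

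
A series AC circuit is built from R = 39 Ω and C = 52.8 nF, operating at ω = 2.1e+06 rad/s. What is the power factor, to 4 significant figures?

0.9743

X_C = 1/(ωC) = 9.019 Ω
Z = 39.00 − j9.019 Ω
|Z| = √(39.00² + 9.019²) = 40.03 Ω
∠Z = arctan(-9.019/39.00) = -13.02°
cos φ = cos(-13.02°) = 0.9743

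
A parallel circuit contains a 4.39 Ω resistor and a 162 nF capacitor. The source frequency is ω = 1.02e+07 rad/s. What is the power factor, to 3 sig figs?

0.137

X_C = 1/(ωC) = 0.605 Ω
Parallel: admittances add. Y = 1/R + jωC
Y = (0.228 + j1.65) S
|Y| = 1.67 S → |Z| = 1/|Y| = 0.600 Ω, ∠Z = −∠Y = -82.2°
cos φ = cos(-82.2°) = 0.137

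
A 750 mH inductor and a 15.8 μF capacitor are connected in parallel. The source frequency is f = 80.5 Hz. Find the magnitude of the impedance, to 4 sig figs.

186.7 Ω

ω = 2πf = 505.8 rad/s
X_L = ωL = 379.3 Ω
X_C = 1/(ωC) = 125.1 Ω
Parallel: admittances add. Y = 1/(jωL) + jωC
Y = (0 + j0.005355) S
|Y| = 0.005355 S → |Z| = 1/|Y| = 186.7 Ω, ∠Z = −∠Y = -90.00°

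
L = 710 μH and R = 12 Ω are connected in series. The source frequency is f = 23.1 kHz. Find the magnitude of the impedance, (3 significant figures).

104 Ω

ω = 2πf = 145100 rad/s
X_L = ωL = 103 Ω
Z = 12.0 + j103 Ω
|Z| = √(12.0² + 103²) = 104 Ω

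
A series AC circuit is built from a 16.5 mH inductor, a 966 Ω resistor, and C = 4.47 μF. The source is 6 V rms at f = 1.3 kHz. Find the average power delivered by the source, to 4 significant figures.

36.81 mW

ω = 2πf = 8168 rad/s
X_L = ωL = 134.8 Ω
X_C = 1/(ωC) = 27.39 Ω
Net reactance X = X_L − X_C = 107.4 Ω
Z = 966.0 + j107.4 Ω
|Z| = √(966.0² + 107.4²) = 972.0 Ω
∠Z = arctan(107.4/966.0) = 6.343°
I = V/|Z| = 6.173 mA
P = VI cos φ = 6 × 0.006173 × cos(6.343°) = 36.81 mW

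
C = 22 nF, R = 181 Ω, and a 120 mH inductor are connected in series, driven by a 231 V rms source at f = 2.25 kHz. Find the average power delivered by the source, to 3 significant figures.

4.13 W

ω = 2πf = 14140 rad/s
X_L = ωL = 1700 Ω
X_C = 1/(ωC) = 3220 Ω
Net reactance X = X_L − X_C = -1520 Ω
Z = 181 − j1520 Ω
|Z| = √(181² + 1520²) = 1530 Ω
∠Z = arctan(-1520/181) = -83.2°
I = V/|Z| = 151 mA
P = VI cos φ = 231 × 0.151 × cos(-83.2°) = 4.13 W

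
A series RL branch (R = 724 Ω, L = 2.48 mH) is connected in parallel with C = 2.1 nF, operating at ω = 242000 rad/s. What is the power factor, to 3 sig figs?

X_L = ωL = 600 Ω
X_C = 1/(ωC) = 1970 Ω
Branch 1 (R+jX_L): Z₁ = 724 + j600 Ω, |Z₁| = 940 Ω
Branch 2 (−jX_C): Z₂ = −j1970 Ω
Parallel: Z = Z₁Z₂/(Z₁+Z₂), |Z| = 1200 Ω, ∠Z = 11.8°
cos φ = cos(11.8°) = 0.979

0.979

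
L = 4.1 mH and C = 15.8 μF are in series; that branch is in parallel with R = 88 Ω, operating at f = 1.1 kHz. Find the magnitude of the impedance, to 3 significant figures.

ω = 2πf = 6912 rad/s
X_L = ωL = 28.3 Ω
X_C = 1/(ωC) = 9.16 Ω
Branch 1: Z₁ = R = 88.0 Ω
Branch 2 (series LC): Z₂ = j(X_L − X_C) = j19.2 Ω
Parallel: Z = Z₁Z₂/(Z₁+Z₂), |Z| = 18.7 Ω, ∠Z = 77.7°

18.7 Ω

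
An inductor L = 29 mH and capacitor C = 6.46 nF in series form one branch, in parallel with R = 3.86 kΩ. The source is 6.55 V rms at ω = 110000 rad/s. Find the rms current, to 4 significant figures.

X_L = ωL = 3190 Ω
X_C = 1/(ωC) = 1407 Ω
Branch 1: Z₁ = R = 3860 Ω
Branch 2 (series LC): Z₂ = j(X_L − X_C) = j1783 Ω
Parallel: Z = Z₁Z₂/(Z₁+Z₂), |Z| = 1618 Ω, ∠Z = 65.21°
I = V/|Z| = 6.55/1618 = 4.047 mA

4.047 mA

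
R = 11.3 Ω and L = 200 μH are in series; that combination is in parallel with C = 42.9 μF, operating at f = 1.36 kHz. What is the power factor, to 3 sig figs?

ω = 2πf = 8545 rad/s
X_L = ωL = 1.71 Ω
X_C = 1/(ωC) = 2.73 Ω
Branch 1 (R+jX_L): Z₁ = 11.3 + j1.71 Ω, |Z₁| = 11.4 Ω
Branch 2 (−jX_C): Z₂ = −j2.73 Ω
Parallel: Z = Z₁Z₂/(Z₁+Z₂), |Z| = 2.75 Ω, ∠Z = -76.2°
cos φ = cos(-76.2°) = 0.238

0.238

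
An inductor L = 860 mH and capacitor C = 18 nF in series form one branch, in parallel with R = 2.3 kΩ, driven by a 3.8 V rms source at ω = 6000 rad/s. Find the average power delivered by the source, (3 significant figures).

6.28 mW

X_L = ωL = 5160 Ω
X_C = 1/(ωC) = 9260 Ω
Branch 1: Z₁ = R = 2300 Ω
Branch 2 (series LC): Z₂ = j(X_L − X_C) = −j4100 Ω
Parallel: Z = Z₁Z₂/(Z₁+Z₂), |Z| = 2010 Ω, ∠Z = -29.3°
I = V/|Z| = 1.89 mA
P = VI cos φ = 3.8 × 0.00189 × cos(-29.3°) = 6.28 mW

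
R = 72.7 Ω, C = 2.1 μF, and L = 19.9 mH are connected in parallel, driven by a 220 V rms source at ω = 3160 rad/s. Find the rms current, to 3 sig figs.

3.65 A

X_L = ωL = 62.9 Ω
X_C = 1/(ωC) = 151 Ω
Parallel: admittances add. Y = 1/R + 1/(jωL) + jωC
Y = (0.0138 − j0.00927) S
|Y| = 0.0166 S → |Z| = 1/|Y| = 60.3 Ω, ∠Z = −∠Y = 34.0°
I = V/|Z| = 220/60.3 = 3.65 A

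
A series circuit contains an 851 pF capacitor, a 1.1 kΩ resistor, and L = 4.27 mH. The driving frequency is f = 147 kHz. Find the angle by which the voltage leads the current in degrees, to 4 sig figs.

ω = 2πf = 923600 rad/s
X_L = ωL = 3944 Ω
X_C = 1/(ωC) = 1272 Ω
Net reactance X = X_L − X_C = 2672 Ω
Z = 1100 + j2672 Ω
|Z| = √(1100² + 2672²) = 2889 Ω
∠Z = arctan(2672/1100) = 67.62°

67.62°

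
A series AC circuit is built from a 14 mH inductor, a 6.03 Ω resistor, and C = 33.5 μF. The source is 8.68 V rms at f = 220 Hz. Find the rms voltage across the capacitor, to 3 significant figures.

ω = 2πf = 1382 rad/s
X_L = ωL = 19.4 Ω
X_C = 1/(ωC) = 21.6 Ω
Net reactance X = X_L − X_C = -2.24 Ω
Z = 6.03 − j2.24 Ω
|Z| = √(6.03² + 2.24²) = 6.43 Ω
I = V/|Z| = 1.35 A
V_C = I·|Z_C| = 1.35 × 21.6 = 29.1 V

29.1 V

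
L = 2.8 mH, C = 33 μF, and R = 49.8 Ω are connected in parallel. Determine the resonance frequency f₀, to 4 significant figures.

ω₀ = 1/√(LC) = 1/√(0.0028 × 3.3e-05) = 3290 rad/s
f₀ = ω₀/(2π) = 523.6 Hz

523.6 Hz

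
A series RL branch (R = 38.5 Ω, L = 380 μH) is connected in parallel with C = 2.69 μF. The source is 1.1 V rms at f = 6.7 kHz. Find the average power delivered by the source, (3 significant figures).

26.8 mW

ω = 2πf = 42100 rad/s
X_L = ωL = 16.0 Ω
X_C = 1/(ωC) = 8.83 Ω
Branch 1 (R+jX_L): Z₁ = 38.5 + j16.0 Ω, |Z₁| = 41.7 Ω
Branch 2 (−jX_C): Z₂ = −j8.83 Ω
Parallel: Z = Z₁Z₂/(Z₁+Z₂), |Z| = 9.40 Ω, ∠Z = -78.0°
I = V/|Z| = 117 mA
P = VI cos φ = 1.1 × 0.117 × cos(-78.0°) = 26.8 mW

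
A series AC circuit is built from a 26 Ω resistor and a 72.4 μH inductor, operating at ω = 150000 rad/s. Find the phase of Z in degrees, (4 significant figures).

X_L = ωL = 10.86 Ω
Z = 26.00 + j10.86 Ω
|Z| = √(26.00² + 10.86²) = 28.18 Ω
∠Z = arctan(10.86/26.00) = 22.67°

22.67°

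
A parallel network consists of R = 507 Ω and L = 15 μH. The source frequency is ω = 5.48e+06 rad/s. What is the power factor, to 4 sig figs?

0.1600

X_L = ωL = 82.20 Ω
Parallel: admittances add. Y = 1/R + 1/(jωL)
Y = (0.001972 − j0.01217) S
|Y| = 0.01232 S → |Z| = 1/|Y| = 81.14 Ω, ∠Z = −∠Y = 80.79°
cos φ = cos(80.79°) = 0.1600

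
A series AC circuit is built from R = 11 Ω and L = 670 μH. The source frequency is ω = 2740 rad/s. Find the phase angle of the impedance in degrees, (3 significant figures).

X_L = ωL = 1.84 Ω
Z = 11.0 + j1.84 Ω
|Z| = √(11.0² + 1.84²) = 11.2 Ω
∠Z = arctan(1.84/11.0) = 9.47°

9.47°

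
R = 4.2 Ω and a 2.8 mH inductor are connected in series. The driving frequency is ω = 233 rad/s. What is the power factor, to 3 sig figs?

0.988

X_L = ωL = 0.652 Ω
Z = 4.20 + j0.652 Ω
|Z| = √(4.20² + 0.652²) = 4.25 Ω
∠Z = arctan(0.652/4.20) = 8.83°
cos φ = cos(8.83°) = 0.988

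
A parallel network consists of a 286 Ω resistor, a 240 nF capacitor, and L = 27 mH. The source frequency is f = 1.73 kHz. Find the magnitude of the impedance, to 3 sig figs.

ω = 2πf = 10870 rad/s
X_L = ωL = 293 Ω
X_C = 1/(ωC) = 383 Ω
Parallel: admittances add. Y = 1/R + 1/(jωL) + jωC
Y = (0.00350 − j0.000799) S
|Y| = 0.00359 S → |Z| = 1/|Y| = 279 Ω, ∠Z = −∠Y = 12.9°

279 Ω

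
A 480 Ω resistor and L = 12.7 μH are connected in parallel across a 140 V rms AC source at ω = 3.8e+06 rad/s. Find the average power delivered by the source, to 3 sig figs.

40.8 W

X_L = ωL = 48.3 Ω
Parallel: admittances add. Y = 1/R + 1/(jωL)
Y = (0.00208 − j0.0207) S
|Y| = 0.0208 S → |Z| = 1/|Y| = 48.0 Ω, ∠Z = −∠Y = 84.3°
I = V/|Z| = 2.92 A
P = VI cos φ = 140 × 2.92 × cos(84.3°) = 40.8 W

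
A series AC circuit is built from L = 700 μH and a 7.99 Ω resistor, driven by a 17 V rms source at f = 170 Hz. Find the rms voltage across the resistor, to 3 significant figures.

ω = 2πf = 1068 rad/s
X_L = ωL = 0.748 Ω
Z = 7.99 + j0.748 Ω
|Z| = √(7.99² + 0.748²) = 8.02 Ω
I = V/|Z| = 2.12 A
V_R = I·|Z_R| = 2.12 × 7.99 = 16.9 V

16.9 V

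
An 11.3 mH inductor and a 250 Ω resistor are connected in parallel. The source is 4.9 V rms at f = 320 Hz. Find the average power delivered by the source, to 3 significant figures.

ω = 2πf = 2011 rad/s
X_L = ωL = 22.7 Ω
Parallel: admittances add. Y = 1/R + 1/(jωL)
Y = (0.00400 − j0.0440) S
|Y| = 0.0442 S → |Z| = 1/|Y| = 22.6 Ω, ∠Z = −∠Y = 84.8°
I = V/|Z| = 217 mA
P = VI cos φ = 4.9 × 0.217 × cos(84.8°) = 96.0 mW

96.0 mW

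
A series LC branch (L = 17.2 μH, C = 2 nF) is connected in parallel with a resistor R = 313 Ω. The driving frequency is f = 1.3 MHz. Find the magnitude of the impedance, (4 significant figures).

76.85 Ω

ω = 2πf = 8.168e+06 rad/s
X_L = ωL = 140.5 Ω
X_C = 1/(ωC) = 61.21 Ω
Branch 1: Z₁ = R = 313.0 Ω
Branch 2 (series LC): Z₂ = j(X_L − X_C) = j79.28 Ω
Parallel: Z = Z₁Z₂/(Z₁+Z₂), |Z| = 76.85 Ω, ∠Z = 75.79°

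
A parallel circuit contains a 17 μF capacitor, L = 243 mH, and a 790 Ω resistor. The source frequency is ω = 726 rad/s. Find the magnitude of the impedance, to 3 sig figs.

X_L = ωL = 176 Ω
X_C = 1/(ωC) = 81.0 Ω
Parallel: admittances add. Y = 1/R + 1/(jωL) + jωC
Y = (0.00127 + j0.00667) S
|Y| = 0.00679 S → |Z| = 1/|Y| = 147 Ω, ∠Z = −∠Y = -79.3°

147 Ω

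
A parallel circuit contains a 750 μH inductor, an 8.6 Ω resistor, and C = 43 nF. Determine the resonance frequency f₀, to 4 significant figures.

ω₀ = 1/√(LC) = 1/√(0.00075 × 4.3e-08) = 176100 rad/s
f₀ = ω₀/(2π) = 28.03 kHz

28.03 kHz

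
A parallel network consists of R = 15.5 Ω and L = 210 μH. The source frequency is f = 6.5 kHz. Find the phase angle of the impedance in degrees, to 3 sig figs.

61.0°

ω = 2πf = 40840 rad/s
X_L = ωL = 8.58 Ω
Parallel: admittances add. Y = 1/R + 1/(jωL)
Y = (0.0645 − j0.117) S
|Y| = 0.133 S → |Z| = 1/|Y| = 7.50 Ω, ∠Z = −∠Y = 61.0°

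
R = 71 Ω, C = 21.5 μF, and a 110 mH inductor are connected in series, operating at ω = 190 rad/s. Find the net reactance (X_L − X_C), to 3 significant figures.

X_L = ωL = 20.9 Ω
X_C = 1/(ωC) = 245 Ω
X = 20.9 − 245 = -224 Ω

-224 Ω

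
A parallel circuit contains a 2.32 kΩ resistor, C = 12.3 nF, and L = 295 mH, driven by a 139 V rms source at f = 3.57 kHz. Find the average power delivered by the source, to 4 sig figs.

8.328 W

ω = 2πf = 22430 rad/s
X_L = ωL = 6617 Ω
X_C = 1/(ωC) = 3624 Ω
Parallel: admittances add. Y = 1/R + 1/(jωL) + jωC
Y = (0.0004310 + j0.0001248) S
|Y| = 0.0004487 S → |Z| = 1/|Y| = 2229 Ω, ∠Z = −∠Y = -16.14°
I = V/|Z| = 62.37 mA
P = VI cos φ = 139 × 0.06237 × cos(-16.14°) = 8.328 W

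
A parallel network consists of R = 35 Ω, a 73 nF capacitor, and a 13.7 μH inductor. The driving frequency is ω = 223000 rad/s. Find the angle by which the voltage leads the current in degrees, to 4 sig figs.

X_L = ωL = 3.055 Ω
X_C = 1/(ωC) = 61.43 Ω
Parallel: admittances add. Y = 1/R + 1/(jωL) + jωC
Y = (0.02857 − j0.3110) S
|Y| = 0.3124 S → |Z| = 1/|Y| = 3.202 Ω, ∠Z = −∠Y = 84.75°

84.75°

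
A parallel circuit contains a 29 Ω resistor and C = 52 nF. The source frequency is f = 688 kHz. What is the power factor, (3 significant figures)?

ω = 2πf = 4.323e+06 rad/s
X_C = 1/(ωC) = 4.45 Ω
Parallel: admittances add. Y = 1/R + jωC
Y = (0.0345 + j0.225) S
|Y| = 0.227 S → |Z| = 1/|Y| = 4.40 Ω, ∠Z = −∠Y = -81.3°
cos φ = cos(-81.3°) = 0.152

0.152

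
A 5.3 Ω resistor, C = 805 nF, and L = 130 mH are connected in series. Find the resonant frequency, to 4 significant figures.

ω₀ = 1/√(LC) = 1/√(0.13 × 8.05e-07) = 3091 rad/s
f₀ = ω₀/(2π) = 492.0 Hz

492.0 Hz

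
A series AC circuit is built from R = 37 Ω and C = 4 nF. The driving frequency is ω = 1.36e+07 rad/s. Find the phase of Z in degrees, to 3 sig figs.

X_C = 1/(ωC) = 18.4 Ω
Z = 37.0 − j18.4 Ω
|Z| = √(37.0² + 18.4²) = 41.3 Ω
∠Z = arctan(-18.4/37.0) = -26.4°

-26.4°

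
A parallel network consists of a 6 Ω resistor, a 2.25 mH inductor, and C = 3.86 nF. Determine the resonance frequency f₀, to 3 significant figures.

54.0 kHz

ω₀ = 1/√(LC) = 1/√(0.00225 × 3.86e-09) = 339300 rad/s
f₀ = ω₀/(2π) = 54.0 kHz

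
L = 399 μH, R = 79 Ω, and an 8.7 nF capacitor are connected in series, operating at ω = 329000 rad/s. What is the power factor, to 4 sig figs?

0.3406

X_L = ωL = 131.3 Ω
X_C = 1/(ωC) = 349.4 Ω
Net reactance X = X_L − X_C = -218.1 Ω
Z = 79.00 − j218.1 Ω
|Z| = √(79.00² + 218.1²) = 232.0 Ω
∠Z = arctan(-218.1/79.00) = -70.09°
cos φ = cos(-70.09°) = 0.3406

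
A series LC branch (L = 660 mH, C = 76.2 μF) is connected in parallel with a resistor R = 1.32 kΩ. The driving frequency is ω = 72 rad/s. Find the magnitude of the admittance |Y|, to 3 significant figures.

X_L = ωL = 47.5 Ω
X_C = 1/(ωC) = 182 Ω
Branch 1: Z₁ = R = 1320 Ω
Branch 2 (series LC): Z₂ = j(X_L − X_C) = −j135 Ω
Parallel: Z = Z₁Z₂/(Z₁+Z₂), |Z| = 134 Ω, ∠Z = -84.2°
|Y| = 1/|Z| = 7.46 mS

7.46 mS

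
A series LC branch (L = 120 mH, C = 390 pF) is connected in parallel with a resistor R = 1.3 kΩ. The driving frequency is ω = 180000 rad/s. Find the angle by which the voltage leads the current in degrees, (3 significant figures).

10.0°

X_L = ωL = 21600 Ω
X_C = 1/(ωC) = 14200 Ω
Branch 1: Z₁ = R = 1300 Ω
Branch 2 (series LC): Z₂ = j(X_L − X_C) = j7350 Ω
Parallel: Z = Z₁Z₂/(Z₁+Z₂), |Z| = 1280 Ω, ∠Z = 10.0°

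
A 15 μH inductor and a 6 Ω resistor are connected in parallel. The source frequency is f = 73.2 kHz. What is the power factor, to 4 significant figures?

ω = 2πf = 459900 rad/s
X_L = ωL = 6.899 Ω
Parallel: admittances add. Y = 1/R + 1/(jωL)
Y = (0.1667 − j0.1449) S
|Y| = 0.2209 S → |Z| = 1/|Y| = 4.527 Ω, ∠Z = −∠Y = 41.01°
cos φ = cos(41.01°) = 0.7546

0.7546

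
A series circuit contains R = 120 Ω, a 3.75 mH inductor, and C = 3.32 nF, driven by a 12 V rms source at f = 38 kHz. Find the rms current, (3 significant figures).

31.1 mA

ω = 2πf = 238800 rad/s
X_L = ωL = 895 Ω
X_C = 1/(ωC) = 1260 Ω
Net reactance X = X_L − X_C = -366 Ω
Z = 120 − j366 Ω
|Z| = √(120² + 366²) = 385 Ω
I = V/|Z| = 12/385 = 31.1 mA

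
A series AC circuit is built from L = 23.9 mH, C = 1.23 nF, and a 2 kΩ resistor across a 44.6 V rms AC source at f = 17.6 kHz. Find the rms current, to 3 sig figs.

ω = 2πf = 110600 rad/s
X_L = ωL = 2640 Ω
X_C = 1/(ωC) = 7350 Ω
Net reactance X = X_L − X_C = -4710 Ω
Z = 2000 − j4710 Ω
|Z| = √(2000² + 4710²) = 5120 Ω
I = V/|Z| = 44.6/5120 = 8.72 mA

8.72 mA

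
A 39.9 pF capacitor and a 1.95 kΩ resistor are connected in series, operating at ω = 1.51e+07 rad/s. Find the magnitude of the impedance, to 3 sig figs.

X_C = 1/(ωC) = 1660 Ω
Z = 1950 − j1660 Ω
|Z| = √(1950² + 1660²) = 2560 Ω

2560 Ω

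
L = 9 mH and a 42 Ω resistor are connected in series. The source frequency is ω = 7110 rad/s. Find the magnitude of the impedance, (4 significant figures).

76.54 Ω

X_L = ωL = 63.99 Ω
Z = 42.00 + j63.99 Ω
|Z| = √(42.00² + 63.99²) = 76.54 Ω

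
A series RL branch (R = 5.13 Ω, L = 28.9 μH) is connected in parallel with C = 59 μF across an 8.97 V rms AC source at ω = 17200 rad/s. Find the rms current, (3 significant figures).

9.10 A

X_L = ωL = 0.497 Ω
X_C = 1/(ωC) = 0.985 Ω
Branch 1 (R+jX_L): Z₁ = 5.13 + j0.497 Ω, |Z₁| = 5.15 Ω
Branch 2 (−jX_C): Z₂ = −j0.985 Ω
Parallel: Z = Z₁Z₂/(Z₁+Z₂), |Z| = 0.986 Ω, ∠Z = -79.0°
I = V/|Z| = 8.97/0.986 = 9.10 A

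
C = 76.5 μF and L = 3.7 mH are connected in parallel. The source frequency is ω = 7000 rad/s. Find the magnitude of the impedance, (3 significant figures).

2.01 Ω

X_L = ωL = 25.9 Ω
X_C = 1/(ωC) = 1.87 Ω
Parallel: admittances add. Y = 1/(jωL) + jωC
Y = (0 + j0.497) S
|Y| = 0.497 S → |Z| = 1/|Y| = 2.01 Ω, ∠Z = −∠Y = -90.0°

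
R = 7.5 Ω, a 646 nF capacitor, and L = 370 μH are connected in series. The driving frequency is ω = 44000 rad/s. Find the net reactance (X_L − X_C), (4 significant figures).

X_L = ωL = 16.28 Ω
X_C = 1/(ωC) = 35.18 Ω
X = 16.28 − 35.18 = -18.90 Ω

-18.90 Ω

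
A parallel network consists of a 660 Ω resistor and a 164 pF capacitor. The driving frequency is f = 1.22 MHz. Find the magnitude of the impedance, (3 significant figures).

ω = 2πf = 7.665e+06 rad/s
X_C = 1/(ωC) = 795 Ω
Parallel: admittances add. Y = 1/R + jωC
Y = (0.00152 + j0.00126) S
|Y| = 0.00197 S → |Z| = 1/|Y| = 508 Ω, ∠Z = −∠Y = -39.7°

508 Ω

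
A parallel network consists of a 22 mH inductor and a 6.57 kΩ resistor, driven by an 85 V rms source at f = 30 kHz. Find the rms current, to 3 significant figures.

24.2 mA

ω = 2πf = 188500 rad/s
X_L = ωL = 4150 Ω
Parallel: admittances add. Y = 1/R + 1/(jωL)
Y = (0.000152 − j0.000241) S
|Y| = 0.000285 S → |Z| = 1/|Y| = 3510 Ω, ∠Z = −∠Y = 57.7°
I = V/|Z| = 85/3510 = 24.2 mA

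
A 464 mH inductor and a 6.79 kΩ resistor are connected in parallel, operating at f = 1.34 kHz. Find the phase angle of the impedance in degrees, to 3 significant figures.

ω = 2πf = 8419 rad/s
X_L = ωL = 3910 Ω
Parallel: admittances add. Y = 1/R + 1/(jωL)
Y = (0.000147 − j0.000256) S
|Y| = 0.000295 S → |Z| = 1/|Y| = 3390 Ω, ∠Z = −∠Y = 60.1°

60.1°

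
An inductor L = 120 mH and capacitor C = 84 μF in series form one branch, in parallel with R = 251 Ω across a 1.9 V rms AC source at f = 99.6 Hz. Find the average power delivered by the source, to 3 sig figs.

14.4 mW

ω = 2πf = 625.8 rad/s
X_L = ωL = 75.1 Ω
X_C = 1/(ωC) = 19.0 Ω
Branch 1: Z₁ = R = 251 Ω
Branch 2 (series LC): Z₂ = j(X_L − X_C) = j56.1 Ω
Parallel: Z = Z₁Z₂/(Z₁+Z₂), |Z| = 54.7 Ω, ∠Z = 77.4°
I = V/|Z| = 34.7 mA
P = VI cos φ = 1.9 × 0.0347 × cos(77.4°) = 14.4 mW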